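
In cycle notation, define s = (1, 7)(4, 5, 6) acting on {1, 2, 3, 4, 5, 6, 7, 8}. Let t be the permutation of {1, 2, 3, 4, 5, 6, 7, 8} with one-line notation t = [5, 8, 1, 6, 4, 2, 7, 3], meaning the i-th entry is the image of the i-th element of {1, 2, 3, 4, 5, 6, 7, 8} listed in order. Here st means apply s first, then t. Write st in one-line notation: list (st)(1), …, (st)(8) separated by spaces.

For each element, apply s then t: 1 → 7 → 7; 2 → 2 → 8; 3 → 3 → 1; 4 → 5 → 4; 5 → 6 → 2; 6 → 4 → 6; 7 → 1 → 5; 8 → 8 → 3.
So st in one-line form is 7 8 1 4 2 6 5 3.

7 8 1 4 2 6 5 3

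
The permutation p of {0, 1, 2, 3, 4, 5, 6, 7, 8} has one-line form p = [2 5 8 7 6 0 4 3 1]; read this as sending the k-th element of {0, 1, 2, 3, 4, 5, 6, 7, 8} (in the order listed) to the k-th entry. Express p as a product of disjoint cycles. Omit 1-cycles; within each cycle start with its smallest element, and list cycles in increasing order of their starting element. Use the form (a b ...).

(0 2 8 1 5)(3 7)(4 6)

From 0: 0 → 2 → 8 → 1 → 5 → 0, closing the cycle (0 2 8 1 5).
Repeating from the next unused element and collecting all non-trivial cycles gives (0 2 8 1 5)(3 7)(4 6).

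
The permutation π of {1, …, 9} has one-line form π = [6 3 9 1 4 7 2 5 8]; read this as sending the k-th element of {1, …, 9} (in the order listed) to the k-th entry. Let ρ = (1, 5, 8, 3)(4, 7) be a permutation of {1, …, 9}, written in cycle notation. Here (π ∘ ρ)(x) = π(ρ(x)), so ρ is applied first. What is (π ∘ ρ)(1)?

First apply ρ: ρ(1) = 5, then π(5) = 4. Thus (π ∘ ρ)(1) = 4.

4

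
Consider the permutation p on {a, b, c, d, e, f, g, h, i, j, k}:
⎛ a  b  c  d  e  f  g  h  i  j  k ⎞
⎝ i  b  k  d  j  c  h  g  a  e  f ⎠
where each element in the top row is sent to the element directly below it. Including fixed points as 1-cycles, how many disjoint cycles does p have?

The cycle decomposition is (a, i)(b)(c, k, f)(d)(e, j)(g, h), which has 6 cycles (counting 1-cycles).

6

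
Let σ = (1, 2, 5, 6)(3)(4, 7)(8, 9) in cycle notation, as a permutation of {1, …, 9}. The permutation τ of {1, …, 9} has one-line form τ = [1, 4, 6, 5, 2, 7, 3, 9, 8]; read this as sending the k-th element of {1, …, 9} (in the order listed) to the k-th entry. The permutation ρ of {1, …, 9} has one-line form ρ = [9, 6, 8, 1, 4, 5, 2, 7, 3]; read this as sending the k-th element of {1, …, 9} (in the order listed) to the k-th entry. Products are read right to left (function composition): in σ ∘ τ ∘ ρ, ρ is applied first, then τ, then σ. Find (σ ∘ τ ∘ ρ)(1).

(σ ∘ τ ∘ ρ)(1) = σ(τ(ρ(1))). ρ(1) = 9, then τ(9) = 8, then σ(8) = 9, so the result is 9.

9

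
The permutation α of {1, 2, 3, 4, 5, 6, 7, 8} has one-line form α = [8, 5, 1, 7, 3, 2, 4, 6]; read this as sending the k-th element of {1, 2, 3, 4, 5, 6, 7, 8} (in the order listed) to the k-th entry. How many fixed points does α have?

No element satisfies α(x) = x, so there are 0 fixed points.

0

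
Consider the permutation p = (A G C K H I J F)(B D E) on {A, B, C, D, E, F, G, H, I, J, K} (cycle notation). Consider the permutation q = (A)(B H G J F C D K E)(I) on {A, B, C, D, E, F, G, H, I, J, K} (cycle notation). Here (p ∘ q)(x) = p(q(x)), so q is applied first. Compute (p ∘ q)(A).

G

(p ∘ q)(A) = p(q(A)). q(A) = A, then p(A) = G. So (p ∘ q)(A) = G.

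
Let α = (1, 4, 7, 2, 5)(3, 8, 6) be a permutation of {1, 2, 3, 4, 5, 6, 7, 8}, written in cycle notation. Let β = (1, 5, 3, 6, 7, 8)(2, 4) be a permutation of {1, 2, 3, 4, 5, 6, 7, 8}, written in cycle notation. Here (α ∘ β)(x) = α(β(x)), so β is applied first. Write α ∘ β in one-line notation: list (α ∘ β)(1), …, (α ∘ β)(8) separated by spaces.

(α ∘ β)(x) = α(β(x)). Computing each image: α(β(1)) = α(5) = 1, α(β(2)) = α(4) = 7, α(β(3)) = α(6) = 3, α(β(4)) = α(2) = 5, α(β(5)) = α(3) = 8, α(β(6)) = α(7) = 2, α(β(7)) = α(8) = 6, α(β(8)) = α(1) = 4.
Hence α ∘ β = [1 7 3 5 8 2 6 4].

1 7 3 5 8 2 6 4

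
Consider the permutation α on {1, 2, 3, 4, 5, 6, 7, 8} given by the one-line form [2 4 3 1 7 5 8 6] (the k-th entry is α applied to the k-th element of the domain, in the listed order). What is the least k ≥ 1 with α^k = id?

12

Writing α as disjoint cycles, the cycle lengths are 4, 3, 1.
Since disjoint cycles commute, ord(α) = lcm(4, 3) = 12.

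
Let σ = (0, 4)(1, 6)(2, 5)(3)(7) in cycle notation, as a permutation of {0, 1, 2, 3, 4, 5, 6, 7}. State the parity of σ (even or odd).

The cycle lengths are 2, 2, 2, 1, 1.
A cycle of length ℓ contributes ℓ−1 transpositions, so σ is a product of 1 + 1 + 1 = 3 transpositions — odd.

odd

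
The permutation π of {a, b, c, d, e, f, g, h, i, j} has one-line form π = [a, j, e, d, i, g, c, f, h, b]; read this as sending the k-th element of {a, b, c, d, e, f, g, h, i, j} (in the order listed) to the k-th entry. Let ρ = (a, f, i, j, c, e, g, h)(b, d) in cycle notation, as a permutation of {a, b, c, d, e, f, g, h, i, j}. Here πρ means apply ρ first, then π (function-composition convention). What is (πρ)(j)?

e

ρ(j) = c, then π(c) = e; composing gives (πρ)(j) = e.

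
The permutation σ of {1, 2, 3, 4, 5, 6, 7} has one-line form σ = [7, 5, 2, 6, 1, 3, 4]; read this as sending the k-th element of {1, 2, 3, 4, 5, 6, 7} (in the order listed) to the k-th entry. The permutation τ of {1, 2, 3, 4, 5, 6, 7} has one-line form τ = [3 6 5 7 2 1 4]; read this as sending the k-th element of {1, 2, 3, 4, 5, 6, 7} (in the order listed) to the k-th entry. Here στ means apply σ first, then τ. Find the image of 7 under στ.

(στ)(7) = τ(σ(7)). σ(7) = 4, then τ(4) = 7. So (στ)(7) = 7.

7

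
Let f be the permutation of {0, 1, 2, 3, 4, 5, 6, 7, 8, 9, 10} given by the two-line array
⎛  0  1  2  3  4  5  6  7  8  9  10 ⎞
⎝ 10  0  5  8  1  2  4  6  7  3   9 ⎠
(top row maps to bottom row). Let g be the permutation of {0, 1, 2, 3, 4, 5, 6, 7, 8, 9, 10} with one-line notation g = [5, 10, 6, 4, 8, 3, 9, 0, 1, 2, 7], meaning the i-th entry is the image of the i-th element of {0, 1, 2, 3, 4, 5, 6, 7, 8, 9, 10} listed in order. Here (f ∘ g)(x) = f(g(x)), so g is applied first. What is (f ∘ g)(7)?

(f ∘ g)(7) = f(g(7)). g(7) = 0, then f(0) = 10. So (f ∘ g)(7) = 10.

10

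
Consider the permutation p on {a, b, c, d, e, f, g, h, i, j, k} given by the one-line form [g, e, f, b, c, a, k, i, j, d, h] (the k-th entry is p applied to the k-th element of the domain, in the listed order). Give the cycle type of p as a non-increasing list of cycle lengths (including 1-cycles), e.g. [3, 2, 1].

[11]

The disjoint cycles are (a, g, k, h, i, j, d, b, e, c, f), with lengths 11 in non-increasing order.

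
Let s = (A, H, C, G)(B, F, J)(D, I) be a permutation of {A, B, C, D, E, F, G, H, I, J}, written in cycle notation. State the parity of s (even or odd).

The cycle lengths are 4, 3, 2, 1.
A cycle of length ℓ contributes ℓ−1 transpositions, so s is a product of 3 + 2 + 1 = 6 transpositions — even.

even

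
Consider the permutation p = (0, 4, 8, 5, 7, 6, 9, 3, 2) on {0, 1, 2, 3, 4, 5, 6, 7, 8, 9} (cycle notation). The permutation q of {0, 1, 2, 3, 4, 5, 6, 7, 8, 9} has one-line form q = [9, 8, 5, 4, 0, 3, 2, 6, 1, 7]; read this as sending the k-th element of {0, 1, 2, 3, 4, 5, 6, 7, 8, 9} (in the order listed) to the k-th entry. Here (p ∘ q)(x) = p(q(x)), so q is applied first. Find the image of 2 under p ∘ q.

7

q(2) = 5, then p(5) = 7; composing gives (p ∘ q)(2) = 7.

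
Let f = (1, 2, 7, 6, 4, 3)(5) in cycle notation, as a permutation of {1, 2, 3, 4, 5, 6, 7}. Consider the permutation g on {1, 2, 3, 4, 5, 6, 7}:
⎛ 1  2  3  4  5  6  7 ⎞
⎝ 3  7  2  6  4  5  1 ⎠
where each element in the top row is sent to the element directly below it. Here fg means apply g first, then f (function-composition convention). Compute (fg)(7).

First apply g: g(7) = 1, then f(1) = 2. Thus (fg)(7) = 2.

2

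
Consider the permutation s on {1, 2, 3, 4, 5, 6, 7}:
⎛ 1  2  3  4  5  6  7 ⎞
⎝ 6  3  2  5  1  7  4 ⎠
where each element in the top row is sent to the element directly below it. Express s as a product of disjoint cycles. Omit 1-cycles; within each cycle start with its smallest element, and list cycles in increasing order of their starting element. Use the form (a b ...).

(1 6 7 4 5)(2 3)

Iterating s from 1 gives 1 → 6 → 7 → 4 → 5 → 1; that is the 5-cycle (1 6 7 4 5).
Repeating from the next unused element and collecting all non-trivial cycles gives (1 6 7 4 5)(2 3).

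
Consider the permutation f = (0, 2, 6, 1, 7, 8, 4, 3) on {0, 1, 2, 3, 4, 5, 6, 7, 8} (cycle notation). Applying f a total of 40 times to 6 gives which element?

6 lies in the 8-cycle (0, 2, 6, 1, 7, 8, 4, 3).
On an 8-cycle, f^8 is the identity, so f^40 = f^0 there (40 ≡ 0 mod 8).
So f^40(6) = 6.

6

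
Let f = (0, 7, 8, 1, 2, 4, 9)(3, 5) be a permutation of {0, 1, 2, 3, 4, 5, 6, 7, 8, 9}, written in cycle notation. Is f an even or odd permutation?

odd

The cycle lengths are 7, 2, 1.
A cycle of length ℓ contributes ℓ−1 transpositions, so f is a product of 6 + 1 = 7 transpositions — odd.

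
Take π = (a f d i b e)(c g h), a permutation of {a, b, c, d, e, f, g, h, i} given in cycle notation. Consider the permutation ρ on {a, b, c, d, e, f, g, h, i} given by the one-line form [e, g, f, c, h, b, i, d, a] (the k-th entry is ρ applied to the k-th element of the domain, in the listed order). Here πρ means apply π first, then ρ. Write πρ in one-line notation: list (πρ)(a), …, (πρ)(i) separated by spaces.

Chase each element through π then ρ: a → f → b; b → e → h; c → g → i; d → i → a; e → a → e; f → d → c; g → h → d; h → c → f; i → b → g.
So πρ in one-line form is b h i a e c d f g.

b h i a e c d f g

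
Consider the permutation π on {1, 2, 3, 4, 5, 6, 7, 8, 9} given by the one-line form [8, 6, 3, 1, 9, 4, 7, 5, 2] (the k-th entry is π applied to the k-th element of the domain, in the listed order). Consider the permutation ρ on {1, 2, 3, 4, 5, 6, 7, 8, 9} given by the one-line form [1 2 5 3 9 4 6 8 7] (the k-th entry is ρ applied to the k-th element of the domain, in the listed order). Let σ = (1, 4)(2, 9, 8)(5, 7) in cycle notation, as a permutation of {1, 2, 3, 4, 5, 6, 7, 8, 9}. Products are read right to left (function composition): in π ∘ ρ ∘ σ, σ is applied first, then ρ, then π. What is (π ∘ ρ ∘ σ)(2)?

Apply the permutations in order: σ(2) = 9, then ρ(9) = 7, then π(7) = 7. So (π ∘ ρ ∘ σ)(2) = 7.

7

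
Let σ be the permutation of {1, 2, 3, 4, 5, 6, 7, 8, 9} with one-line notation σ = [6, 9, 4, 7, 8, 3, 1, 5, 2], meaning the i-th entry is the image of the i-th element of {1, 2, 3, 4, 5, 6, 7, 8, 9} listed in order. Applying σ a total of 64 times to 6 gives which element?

1

Tracing 6 → 3 → … returns to 6 after 5 steps, so 6 lies in a 5-cycle (1 6 3 4 7).
Powers repeat with period 5 on this cycle, and 64 mod 5 = 4, so σ^64(6) = σ^4(6).
Stepping 4 places around the cycle: 6 → 3 → 4 → 7 → 1.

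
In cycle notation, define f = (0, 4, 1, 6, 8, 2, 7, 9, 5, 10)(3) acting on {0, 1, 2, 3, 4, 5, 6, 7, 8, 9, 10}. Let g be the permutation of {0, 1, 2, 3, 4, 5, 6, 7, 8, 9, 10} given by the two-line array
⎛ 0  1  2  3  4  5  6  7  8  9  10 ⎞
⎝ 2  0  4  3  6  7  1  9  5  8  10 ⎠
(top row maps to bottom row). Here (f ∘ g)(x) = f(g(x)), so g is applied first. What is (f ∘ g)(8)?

(f ∘ g)(8) = f(g(8)). g(8) = 5, then f(5) = 10. So (f ∘ g)(8) = 10.

10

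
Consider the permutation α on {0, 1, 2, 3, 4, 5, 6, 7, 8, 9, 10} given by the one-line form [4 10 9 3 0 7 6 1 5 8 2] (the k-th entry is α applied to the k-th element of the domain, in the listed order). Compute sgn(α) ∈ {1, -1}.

-1

In disjoint-cycle form the cycle lengths are 7, 2, 1, 1.
A cycle of length ℓ contributes ℓ−1 transpositions, so α is a product of 6 + 1 = 7 transpositions — odd.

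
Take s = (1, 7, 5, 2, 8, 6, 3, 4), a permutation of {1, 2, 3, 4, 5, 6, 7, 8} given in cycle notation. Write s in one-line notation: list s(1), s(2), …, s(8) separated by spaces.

7 8 4 1 2 3 5 6

Each element maps to the next entry in its cycle (wrapping to the front): 1↦7, 2↦8, 3↦4, 4↦1, 5↦2, 6↦3, 7↦5, 8↦6.
Listing these in domain order gives 7 8 4 1 2 3 5 6.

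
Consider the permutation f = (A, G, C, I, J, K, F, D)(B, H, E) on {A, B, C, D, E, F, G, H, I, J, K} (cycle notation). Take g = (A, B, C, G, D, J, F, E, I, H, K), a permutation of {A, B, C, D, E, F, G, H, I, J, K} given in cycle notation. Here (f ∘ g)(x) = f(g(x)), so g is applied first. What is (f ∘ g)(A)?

H

(f ∘ g)(A) = f(g(A)). g(A) = B, then f(B) = H. So (f ∘ g)(A) = H.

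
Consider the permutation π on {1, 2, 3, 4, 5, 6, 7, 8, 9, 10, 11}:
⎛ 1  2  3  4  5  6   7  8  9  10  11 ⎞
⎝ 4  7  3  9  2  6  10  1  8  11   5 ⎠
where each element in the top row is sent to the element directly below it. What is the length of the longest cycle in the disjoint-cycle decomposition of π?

5

Decomposing into disjoint cycles gives (1, 4, 9, 8)(2, 7, 10, 11, 5); the longest has length 5.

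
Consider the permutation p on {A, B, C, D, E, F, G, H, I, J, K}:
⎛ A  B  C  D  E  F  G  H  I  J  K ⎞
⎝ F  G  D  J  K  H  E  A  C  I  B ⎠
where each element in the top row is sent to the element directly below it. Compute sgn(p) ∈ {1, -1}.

In disjoint-cycle form the cycle lengths are 4, 4, 3.
A cycle of length ℓ contributes ℓ−1 transpositions, so p is a product of 3 + 3 + 2 = 8 transpositions — even.

1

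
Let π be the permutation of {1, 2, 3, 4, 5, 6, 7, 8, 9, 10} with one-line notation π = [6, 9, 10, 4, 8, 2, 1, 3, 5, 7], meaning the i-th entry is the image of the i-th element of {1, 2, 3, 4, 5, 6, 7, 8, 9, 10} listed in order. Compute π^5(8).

6

Tracing 8 → 3 → … returns to 8 after 9 steps, so 8 lies in a 9-cycle (1 6 2 9 5 8 3 10 7).
Advancing 5 steps from 8: 8 → 3 → 10 → 7 → 1 → 6.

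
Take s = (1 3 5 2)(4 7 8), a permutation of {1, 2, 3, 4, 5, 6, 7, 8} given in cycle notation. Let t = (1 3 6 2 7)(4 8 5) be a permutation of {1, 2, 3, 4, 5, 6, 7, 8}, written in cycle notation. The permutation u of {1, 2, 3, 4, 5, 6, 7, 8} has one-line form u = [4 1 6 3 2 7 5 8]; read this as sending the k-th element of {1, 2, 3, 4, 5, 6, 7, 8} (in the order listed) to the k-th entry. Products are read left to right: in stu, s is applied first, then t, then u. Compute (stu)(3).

3

Chase 3: s(3) = 5; t(5) = 4; u(4) = 3. Hence (stu)(3) = 3.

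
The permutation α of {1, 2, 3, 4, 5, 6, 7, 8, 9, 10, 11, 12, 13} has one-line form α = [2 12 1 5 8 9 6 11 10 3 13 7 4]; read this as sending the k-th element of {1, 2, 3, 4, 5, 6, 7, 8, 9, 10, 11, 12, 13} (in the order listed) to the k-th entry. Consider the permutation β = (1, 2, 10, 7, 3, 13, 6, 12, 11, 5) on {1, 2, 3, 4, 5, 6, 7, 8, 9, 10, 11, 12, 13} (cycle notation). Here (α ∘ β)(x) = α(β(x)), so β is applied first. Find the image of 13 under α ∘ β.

First apply β: β(13) = 6, then α(6) = 9. Thus (α ∘ β)(13) = 9.

9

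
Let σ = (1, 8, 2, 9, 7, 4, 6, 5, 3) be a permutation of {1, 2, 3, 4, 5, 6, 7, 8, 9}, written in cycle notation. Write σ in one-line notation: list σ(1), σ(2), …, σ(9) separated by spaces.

8 9 1 6 3 5 4 2 7

Image by image: 1→8, 2→9, 3→1, 4→6, 5→3, 6→5, 7→4, 8→2, 9→7.
So the one-line form is 8 9 1 6 3 5 4 2 7.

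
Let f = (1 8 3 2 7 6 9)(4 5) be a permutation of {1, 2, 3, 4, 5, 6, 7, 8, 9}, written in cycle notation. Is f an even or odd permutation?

odd

The cycle lengths are 7, 2.
A cycle of length ℓ contributes ℓ−1 transpositions, so f is a product of 6 + 1 = 7 transpositions — odd.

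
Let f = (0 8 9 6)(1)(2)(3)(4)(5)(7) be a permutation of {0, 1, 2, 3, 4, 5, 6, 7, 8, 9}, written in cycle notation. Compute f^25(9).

6

9 lies in the 4-cycle (0 8 9 6).
Since the cycle has length 4, f^25 acts on it the same as f^1 (25 mod 4 = 1).
Advancing 1 step from 9: 9 → 6.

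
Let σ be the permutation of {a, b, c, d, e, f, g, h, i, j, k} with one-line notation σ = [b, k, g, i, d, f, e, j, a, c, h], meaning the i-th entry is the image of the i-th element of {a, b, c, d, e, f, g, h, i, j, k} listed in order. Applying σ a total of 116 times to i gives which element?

Tracing i → a → … returns to i after 10 steps, so i lies in a 10-cycle (a b k h j c g e d i).
Since the cycle has length 10, σ^116 acts on it the same as σ^6 (116 mod 10 = 6).
Stepping 6 places around the cycle: i → a → b → k → h → j → c.

c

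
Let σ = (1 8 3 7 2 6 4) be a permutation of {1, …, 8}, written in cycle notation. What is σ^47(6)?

6 lies in the 7-cycle (1 8 3 7 2 6 4).
Since the cycle has length 7, σ^47 acts on it the same as σ^5 (47 mod 7 = 5).
Stepping 5 places around the cycle: 6 → 4 → 1 → 8 → 3 → 7.

7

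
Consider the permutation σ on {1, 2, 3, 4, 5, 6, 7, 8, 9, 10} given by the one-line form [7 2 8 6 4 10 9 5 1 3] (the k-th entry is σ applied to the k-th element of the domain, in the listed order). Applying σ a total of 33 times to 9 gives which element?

9

Tracing 9 → 1 → … returns to 9 after 3 steps, so 9 lies in a 3-cycle (1, 7, 9).
Since the cycle has length 3, σ^33 acts on it the same as σ^0 (33 mod 3 = 0).
So σ^33(9) = 9.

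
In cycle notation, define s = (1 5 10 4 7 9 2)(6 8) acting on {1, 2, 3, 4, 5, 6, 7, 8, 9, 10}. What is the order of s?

The cycle type of s is (7, 2, 1).
The order is lcm(7, 2) = 14.

14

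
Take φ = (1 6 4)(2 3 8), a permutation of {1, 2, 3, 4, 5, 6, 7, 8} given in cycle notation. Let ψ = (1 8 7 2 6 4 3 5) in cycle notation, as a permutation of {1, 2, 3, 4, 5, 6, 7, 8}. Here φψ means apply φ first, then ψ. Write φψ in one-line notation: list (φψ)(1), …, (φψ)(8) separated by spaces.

Chase each element through φ then ψ: 1 → 6 → 4; 2 → 3 → 5; 3 → 8 → 7; 4 → 1 → 8; 5 → 5 → 1; 6 → 4 → 3; 7 → 7 → 2; 8 → 2 → 6.
Collecting the images, φψ = [4 5 7 8 1 3 2 6].

4 5 7 8 1 3 2 6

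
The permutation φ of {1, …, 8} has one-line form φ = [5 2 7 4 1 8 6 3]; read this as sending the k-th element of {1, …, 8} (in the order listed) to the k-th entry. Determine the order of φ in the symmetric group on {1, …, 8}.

4

Writing φ as disjoint cycles, the cycle lengths are 4, 2, 1, 1.
The order of φ is the least common multiple of its cycle lengths: lcm(4, 2) = 4.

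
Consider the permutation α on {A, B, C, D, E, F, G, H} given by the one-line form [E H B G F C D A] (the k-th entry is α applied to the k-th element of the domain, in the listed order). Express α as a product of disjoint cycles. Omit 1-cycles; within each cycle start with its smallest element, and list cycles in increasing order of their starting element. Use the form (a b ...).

(A E F C B H)(D G)

Start at A and follow images: A → E → F → C → B → H → A, giving the cycle (A E F C B H).
Continuing from each remaining unvisited element yields (A E F C B H)(D G).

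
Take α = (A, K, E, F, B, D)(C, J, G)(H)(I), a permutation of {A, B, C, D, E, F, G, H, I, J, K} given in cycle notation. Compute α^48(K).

K lies in the 6-cycle (A, K, E, F, B, D).
Powers repeat with period 6 on this cycle, and 48 mod 6 = 0, so α^48(K) = α^0(K).
So α^48(K) = K.

K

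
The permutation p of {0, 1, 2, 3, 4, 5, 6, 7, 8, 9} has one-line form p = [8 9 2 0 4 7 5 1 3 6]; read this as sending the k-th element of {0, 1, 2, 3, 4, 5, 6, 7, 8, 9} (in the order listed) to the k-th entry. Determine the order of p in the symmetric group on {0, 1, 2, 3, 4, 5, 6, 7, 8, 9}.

15

The disjoint-cycle form of p has cycle lengths 5, 3, 1, 1.
The order of p is the least common multiple of its cycle lengths: lcm(5, 3) = 15.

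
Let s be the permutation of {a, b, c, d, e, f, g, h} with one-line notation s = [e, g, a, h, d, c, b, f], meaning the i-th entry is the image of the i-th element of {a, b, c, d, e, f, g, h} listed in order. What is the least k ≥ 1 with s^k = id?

Decomposing into disjoint cycles gives cycle lengths 6, 2.
The order of s is the least common multiple of its cycle lengths: lcm(6, 2) = 6.

6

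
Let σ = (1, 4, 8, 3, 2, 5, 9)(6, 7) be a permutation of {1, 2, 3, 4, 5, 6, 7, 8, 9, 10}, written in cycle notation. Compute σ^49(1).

1

1 lies in the 7-cycle (1, 4, 8, 3, 2, 5, 9).
Powers repeat with period 7 on this cycle, and 49 mod 7 = 0, so σ^49(1) = σ^0(1).
So σ^49(1) = 1.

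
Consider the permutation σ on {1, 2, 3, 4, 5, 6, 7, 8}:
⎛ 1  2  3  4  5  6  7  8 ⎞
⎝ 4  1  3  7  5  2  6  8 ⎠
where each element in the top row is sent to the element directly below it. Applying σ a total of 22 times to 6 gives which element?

Tracing 6 → 2 → … returns to 6 after 5 steps, so 6 lies in a 5-cycle (1, 4, 7, 6, 2).
Since the cycle has length 5, σ^22 acts on it the same as σ^2 (22 mod 5 = 2).
Stepping 2 places around the cycle: 6 → 2 → 1.

1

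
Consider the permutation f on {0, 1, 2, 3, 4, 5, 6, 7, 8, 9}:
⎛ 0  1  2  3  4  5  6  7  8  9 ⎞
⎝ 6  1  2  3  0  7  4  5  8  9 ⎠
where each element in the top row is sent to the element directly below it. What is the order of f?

6

Writing f as disjoint cycles, the cycle lengths are 3, 2, 1, 1, 1, 1, 1.
Since disjoint cycles commute, ord(f) = lcm(3, 2) = 6.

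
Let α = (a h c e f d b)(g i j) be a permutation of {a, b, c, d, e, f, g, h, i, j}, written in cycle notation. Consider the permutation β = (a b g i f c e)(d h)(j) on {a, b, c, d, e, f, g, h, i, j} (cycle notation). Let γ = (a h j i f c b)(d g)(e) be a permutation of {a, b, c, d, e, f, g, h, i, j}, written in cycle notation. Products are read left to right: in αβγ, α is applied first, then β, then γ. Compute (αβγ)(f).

j

Apply the permutations in order: α(f) = d, then β(d) = h, then γ(h) = j. So (αβγ)(f) = j.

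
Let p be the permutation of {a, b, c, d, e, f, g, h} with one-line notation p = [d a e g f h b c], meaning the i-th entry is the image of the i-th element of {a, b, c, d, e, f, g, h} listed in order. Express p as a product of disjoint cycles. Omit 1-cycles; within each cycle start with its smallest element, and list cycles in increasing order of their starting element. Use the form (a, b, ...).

(a, d, g, b)(c, e, f, h)

Start at a and follow images: a → d → g → b → a, giving the cycle (a, d, g, b).
Repeating from the next unused element and collecting all non-trivial cycles gives (a, d, g, b)(c, e, f, h).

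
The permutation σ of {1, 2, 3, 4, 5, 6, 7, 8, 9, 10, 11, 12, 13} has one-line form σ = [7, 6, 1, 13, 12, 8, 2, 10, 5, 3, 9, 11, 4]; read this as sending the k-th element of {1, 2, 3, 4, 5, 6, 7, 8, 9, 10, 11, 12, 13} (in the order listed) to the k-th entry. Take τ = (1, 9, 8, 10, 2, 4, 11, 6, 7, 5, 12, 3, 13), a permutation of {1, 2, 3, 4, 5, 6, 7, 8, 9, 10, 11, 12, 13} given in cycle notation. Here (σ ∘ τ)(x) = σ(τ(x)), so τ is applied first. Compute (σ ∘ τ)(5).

τ(5) = 12, then σ(12) = 11; composing gives (σ ∘ τ)(5) = 11.

11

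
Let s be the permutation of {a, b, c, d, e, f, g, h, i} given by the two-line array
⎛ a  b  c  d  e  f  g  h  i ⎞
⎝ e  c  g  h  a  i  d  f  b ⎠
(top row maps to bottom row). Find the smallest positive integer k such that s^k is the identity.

Writing s as disjoint cycles, the cycle lengths are 7, 2.
The order is lcm(7, 2) = 14.

14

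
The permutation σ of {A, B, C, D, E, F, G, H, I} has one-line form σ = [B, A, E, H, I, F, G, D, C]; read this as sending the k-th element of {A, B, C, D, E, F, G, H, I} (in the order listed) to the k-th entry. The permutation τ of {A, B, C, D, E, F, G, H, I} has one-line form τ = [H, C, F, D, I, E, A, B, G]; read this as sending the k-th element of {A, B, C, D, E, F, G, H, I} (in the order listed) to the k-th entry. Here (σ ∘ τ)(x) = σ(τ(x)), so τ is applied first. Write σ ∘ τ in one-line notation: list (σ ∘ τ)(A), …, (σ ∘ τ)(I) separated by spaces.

D E F H C I B A G

(σ ∘ τ)(x) = σ(τ(x)). Computing each image: σ(τ(A)) = σ(H) = D, σ(τ(B)) = σ(C) = E, σ(τ(C)) = σ(F) = F, σ(τ(D)) = σ(D) = H, σ(τ(E)) = σ(I) = C, σ(τ(F)) = σ(E) = I, σ(τ(G)) = σ(A) = B, σ(τ(H)) = σ(B) = A, σ(τ(I)) = σ(G) = G.
Hence σ ∘ τ = [D E F H C I B A G].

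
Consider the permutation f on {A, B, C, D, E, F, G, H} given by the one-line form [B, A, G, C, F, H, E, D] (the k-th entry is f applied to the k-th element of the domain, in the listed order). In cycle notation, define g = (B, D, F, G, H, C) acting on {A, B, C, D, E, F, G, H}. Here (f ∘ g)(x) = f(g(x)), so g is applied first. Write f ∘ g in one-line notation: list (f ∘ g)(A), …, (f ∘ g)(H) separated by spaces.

For each element, apply g then f: A → A → B; B → D → C; C → B → A; D → F → H; E → E → F; F → G → E; G → H → D; H → C → G.
So f ∘ g in one-line form is B C A H F E D G.

B C A H F E D G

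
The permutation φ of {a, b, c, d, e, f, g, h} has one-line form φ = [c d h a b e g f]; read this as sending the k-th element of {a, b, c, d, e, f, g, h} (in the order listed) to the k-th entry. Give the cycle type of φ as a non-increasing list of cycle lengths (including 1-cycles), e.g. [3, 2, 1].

The disjoint cycles are (a c h f e b d)(g), with lengths 7, 1 in non-increasing order.

[7, 1]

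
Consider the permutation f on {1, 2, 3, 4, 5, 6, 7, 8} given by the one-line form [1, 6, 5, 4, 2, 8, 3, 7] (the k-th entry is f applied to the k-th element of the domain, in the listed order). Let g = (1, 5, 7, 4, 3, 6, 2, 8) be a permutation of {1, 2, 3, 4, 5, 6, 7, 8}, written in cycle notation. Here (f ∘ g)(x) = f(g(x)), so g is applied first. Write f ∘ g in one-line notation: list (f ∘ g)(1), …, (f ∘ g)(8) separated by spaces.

2 7 8 5 3 6 4 1

(f ∘ g)(x) = f(g(x)). Computing each image: f(g(1)) = f(5) = 2, f(g(2)) = f(8) = 7, f(g(3)) = f(6) = 8, f(g(4)) = f(3) = 5, f(g(5)) = f(7) = 3, f(g(6)) = f(2) = 6, f(g(7)) = f(4) = 4, f(g(8)) = f(1) = 1.
Hence f ∘ g = [2 7 8 5 3 6 4 1].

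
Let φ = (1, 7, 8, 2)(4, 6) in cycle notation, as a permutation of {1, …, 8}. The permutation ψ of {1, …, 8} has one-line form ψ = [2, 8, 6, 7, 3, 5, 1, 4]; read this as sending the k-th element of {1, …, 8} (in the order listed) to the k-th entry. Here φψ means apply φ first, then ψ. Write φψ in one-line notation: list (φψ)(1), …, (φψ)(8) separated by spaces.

For each element, apply φ then ψ: 1 → 7 → 1; 2 → 1 → 2; 3 → 3 → 6; 4 → 6 → 5; 5 → 5 → 3; 6 → 4 → 7; 7 → 8 → 4; 8 → 2 → 8.
So φψ in one-line form is 1 2 6 5 3 7 4 8.

1 2 6 5 3 7 4 8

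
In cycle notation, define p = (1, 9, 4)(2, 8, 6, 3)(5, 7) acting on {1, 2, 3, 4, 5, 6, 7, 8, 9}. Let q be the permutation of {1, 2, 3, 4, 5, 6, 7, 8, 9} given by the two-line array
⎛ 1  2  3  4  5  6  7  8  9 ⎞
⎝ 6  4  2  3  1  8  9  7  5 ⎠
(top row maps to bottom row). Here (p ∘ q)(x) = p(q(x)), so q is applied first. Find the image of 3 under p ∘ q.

q(3) = 2, then p(2) = 8; composing gives (p ∘ q)(3) = 8.

8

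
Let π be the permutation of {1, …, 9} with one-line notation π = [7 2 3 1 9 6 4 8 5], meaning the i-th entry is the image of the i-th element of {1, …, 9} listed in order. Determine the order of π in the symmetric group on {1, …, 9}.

6

Decomposing into disjoint cycles gives cycle lengths 3, 2, 1, 1, 1, 1.
Since disjoint cycles commute, ord(π) = lcm(3, 2) = 6.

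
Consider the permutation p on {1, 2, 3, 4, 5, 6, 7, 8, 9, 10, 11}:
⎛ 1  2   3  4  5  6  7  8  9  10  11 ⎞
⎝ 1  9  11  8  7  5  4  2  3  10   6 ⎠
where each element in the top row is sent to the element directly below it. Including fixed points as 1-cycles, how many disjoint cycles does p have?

3

The cycle decomposition is (1)(2 9 3 11 6 5 7 4 8)(10), which has 3 cycles (counting 1-cycles).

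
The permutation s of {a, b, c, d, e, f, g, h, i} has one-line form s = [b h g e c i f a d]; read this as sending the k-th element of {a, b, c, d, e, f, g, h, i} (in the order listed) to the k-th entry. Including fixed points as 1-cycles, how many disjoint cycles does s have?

The cycle decomposition is (a, b, h)(c, g, f, i, d, e), which has 2 cycles (counting 1-cycles).

2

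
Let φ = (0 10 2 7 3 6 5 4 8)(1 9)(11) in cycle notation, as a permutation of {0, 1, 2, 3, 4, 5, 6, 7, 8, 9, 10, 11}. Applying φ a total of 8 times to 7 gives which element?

7 lies in the 9-cycle (0 10 2 7 3 6 5 4 8).
Stepping 8 places around the cycle: 7 → 3 → 6 → 5 → 4 → 8 → 0 → 10 → 2.

2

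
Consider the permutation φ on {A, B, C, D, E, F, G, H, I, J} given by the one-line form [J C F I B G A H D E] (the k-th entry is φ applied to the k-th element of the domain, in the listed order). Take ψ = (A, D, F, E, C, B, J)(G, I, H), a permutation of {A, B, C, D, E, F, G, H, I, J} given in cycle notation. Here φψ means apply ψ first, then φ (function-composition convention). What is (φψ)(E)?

F

ψ(E) = C, then φ(C) = F; composing gives (φψ)(E) = F.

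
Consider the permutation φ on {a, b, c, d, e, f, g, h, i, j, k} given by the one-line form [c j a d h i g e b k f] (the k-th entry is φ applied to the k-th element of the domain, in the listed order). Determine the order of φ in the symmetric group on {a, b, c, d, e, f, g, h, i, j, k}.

The disjoint-cycle form of φ has cycle lengths 5, 2, 2, 1, 1.
Since disjoint cycles commute, ord(φ) = lcm(5, 2, 2) = 10.

10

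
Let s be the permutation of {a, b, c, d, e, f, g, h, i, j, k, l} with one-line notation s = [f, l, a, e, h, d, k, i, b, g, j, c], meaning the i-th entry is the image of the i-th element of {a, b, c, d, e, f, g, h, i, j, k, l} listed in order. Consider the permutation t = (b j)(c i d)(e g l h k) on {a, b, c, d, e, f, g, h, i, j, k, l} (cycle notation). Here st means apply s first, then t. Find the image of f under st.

(st)(f) = t(s(f)). s(f) = d, then t(d) = c. So (st)(f) = c.

c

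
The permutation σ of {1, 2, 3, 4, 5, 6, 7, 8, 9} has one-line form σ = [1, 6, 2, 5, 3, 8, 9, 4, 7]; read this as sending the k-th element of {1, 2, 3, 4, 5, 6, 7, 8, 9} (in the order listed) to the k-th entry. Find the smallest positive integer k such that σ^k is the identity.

6

The disjoint-cycle form of σ has cycle lengths 6, 2, 1.
The order is lcm(6, 2) = 6.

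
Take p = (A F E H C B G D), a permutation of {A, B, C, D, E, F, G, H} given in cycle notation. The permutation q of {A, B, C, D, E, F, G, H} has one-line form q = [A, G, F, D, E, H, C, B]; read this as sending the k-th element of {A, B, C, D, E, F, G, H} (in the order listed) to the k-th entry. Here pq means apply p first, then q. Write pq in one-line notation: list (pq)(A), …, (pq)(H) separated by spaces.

H C G A B E D F

(pq)(x) = q(p(x)). Computing each image: q(p(A)) = q(F) = H, q(p(B)) = q(G) = C, q(p(C)) = q(B) = G, q(p(D)) = q(A) = A, q(p(E)) = q(H) = B, q(p(F)) = q(E) = E, q(p(G)) = q(D) = D, q(p(H)) = q(C) = F.
Hence pq = [H C G A B E D F].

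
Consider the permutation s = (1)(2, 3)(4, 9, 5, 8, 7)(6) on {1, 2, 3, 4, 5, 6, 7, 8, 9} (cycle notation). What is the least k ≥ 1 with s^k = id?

10

The cycle type of s is (5, 2, 1, 1).
The order of s is the least common multiple of its cycle lengths: lcm(5, 2) = 10.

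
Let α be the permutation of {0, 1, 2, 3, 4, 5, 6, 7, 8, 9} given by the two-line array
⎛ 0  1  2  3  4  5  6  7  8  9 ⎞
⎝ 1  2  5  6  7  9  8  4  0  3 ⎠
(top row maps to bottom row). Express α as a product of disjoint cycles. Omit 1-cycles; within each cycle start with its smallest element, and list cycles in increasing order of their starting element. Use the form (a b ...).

(0 1 2 5 9 3 6 8)(4 7)

Start at 0 and follow images: 0 → 1 → 2 → 5 → 9 → 3 → 6 → 8 → 0, giving the cycle (0 1 2 5 9 3 6 8).
Repeating from the next unused element and collecting all non-trivial cycles gives (0 1 2 5 9 3 6 8)(4 7).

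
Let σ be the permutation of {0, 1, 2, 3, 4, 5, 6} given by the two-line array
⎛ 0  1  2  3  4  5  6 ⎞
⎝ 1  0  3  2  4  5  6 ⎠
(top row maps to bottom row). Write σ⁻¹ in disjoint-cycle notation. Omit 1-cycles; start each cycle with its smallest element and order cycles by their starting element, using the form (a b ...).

The cycle decomposition of σ is (0 1)(2 3).
The inverse reverses every cycle; in canonical form, σ⁻¹ = (0 1)(2 3).

(0 1)(2 3)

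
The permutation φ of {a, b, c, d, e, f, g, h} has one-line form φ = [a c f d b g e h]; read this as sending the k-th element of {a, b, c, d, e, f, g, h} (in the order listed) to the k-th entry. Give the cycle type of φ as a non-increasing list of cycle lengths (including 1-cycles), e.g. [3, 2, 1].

[5, 1, 1, 1]

The disjoint cycles are (a)(b c f g e)(d)(h), with lengths 5, 1, 1, 1 in non-increasing order.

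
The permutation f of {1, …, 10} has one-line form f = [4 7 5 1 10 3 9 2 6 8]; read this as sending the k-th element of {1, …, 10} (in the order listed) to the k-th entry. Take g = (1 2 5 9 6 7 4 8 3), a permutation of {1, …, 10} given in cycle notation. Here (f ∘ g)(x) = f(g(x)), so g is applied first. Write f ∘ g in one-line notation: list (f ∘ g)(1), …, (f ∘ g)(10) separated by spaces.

7 10 4 2 6 9 1 5 3 8

(f ∘ g)(x) = f(g(x)). Computing each image: f(g(1)) = f(2) = 7, f(g(2)) = f(5) = 10, f(g(3)) = f(1) = 4, f(g(4)) = f(8) = 2, f(g(5)) = f(9) = 6, f(g(6)) = f(7) = 9, f(g(7)) = f(4) = 1, f(g(8)) = f(3) = 5, f(g(9)) = f(6) = 3, f(g(10)) = f(10) = 8.
Hence f ∘ g = [7 10 4 2 6 9 1 5 3 8].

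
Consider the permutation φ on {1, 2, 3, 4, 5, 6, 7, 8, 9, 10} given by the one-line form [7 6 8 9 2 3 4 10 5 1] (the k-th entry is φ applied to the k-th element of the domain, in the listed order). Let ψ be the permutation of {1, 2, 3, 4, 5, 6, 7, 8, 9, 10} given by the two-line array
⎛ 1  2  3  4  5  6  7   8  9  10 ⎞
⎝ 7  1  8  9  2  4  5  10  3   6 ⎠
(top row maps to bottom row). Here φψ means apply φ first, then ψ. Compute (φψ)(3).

(φψ)(3) = ψ(φ(3)). φ(3) = 8, then ψ(8) = 10. So (φψ)(3) = 10.

10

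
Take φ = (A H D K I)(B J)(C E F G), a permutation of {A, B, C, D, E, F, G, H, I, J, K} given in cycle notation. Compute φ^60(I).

I

I lies in the 5-cycle (A H D K I).
Powers repeat with period 5 on this cycle, and 60 mod 5 = 0, so φ^60(I) = φ^0(I).
So φ^60(I) = I.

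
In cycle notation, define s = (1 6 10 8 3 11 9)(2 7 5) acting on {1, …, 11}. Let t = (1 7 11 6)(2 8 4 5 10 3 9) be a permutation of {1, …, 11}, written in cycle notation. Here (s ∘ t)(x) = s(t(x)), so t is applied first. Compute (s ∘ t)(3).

1

t(3) = 9, then s(9) = 1; composing gives (s ∘ t)(3) = 1.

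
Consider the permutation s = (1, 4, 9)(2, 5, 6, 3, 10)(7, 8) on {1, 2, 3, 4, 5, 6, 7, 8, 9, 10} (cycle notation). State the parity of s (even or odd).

odd

The cycle lengths are 5, 3, 2.
A cycle of length ℓ contributes ℓ−1 transpositions, so s is a product of 4 + 2 + 1 = 7 transpositions — odd.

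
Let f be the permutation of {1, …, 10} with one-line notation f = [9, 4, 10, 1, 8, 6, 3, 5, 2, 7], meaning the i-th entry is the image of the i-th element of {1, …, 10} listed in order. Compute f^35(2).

Tracing 2 → 4 → … returns to 2 after 4 steps, so 2 lies in a 4-cycle (1, 9, 2, 4).
On a 4-cycle, f^4 is the identity, so f^35 = f^3 there (35 ≡ 3 mod 4).
Advancing 3 steps from 2: 2 → 4 → 1 → 9.

9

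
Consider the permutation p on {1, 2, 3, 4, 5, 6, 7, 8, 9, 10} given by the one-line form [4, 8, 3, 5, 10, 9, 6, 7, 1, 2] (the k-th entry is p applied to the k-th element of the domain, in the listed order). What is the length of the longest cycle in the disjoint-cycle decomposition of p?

9

Decomposing into disjoint cycles gives (1, 4, 5, 10, 2, 8, 7, 6, 9); the longest has length 9.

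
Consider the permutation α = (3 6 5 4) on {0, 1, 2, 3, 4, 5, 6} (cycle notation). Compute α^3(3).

3 lies in the 4-cycle (3 6 5 4).
Advancing 3 steps from 3: 3 → 6 → 5 → 4.

4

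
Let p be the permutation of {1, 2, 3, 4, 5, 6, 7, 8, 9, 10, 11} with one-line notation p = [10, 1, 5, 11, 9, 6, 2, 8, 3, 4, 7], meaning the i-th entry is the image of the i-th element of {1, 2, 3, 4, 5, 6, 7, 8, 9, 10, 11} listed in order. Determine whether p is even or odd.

In disjoint-cycle form the cycle lengths are 6, 3, 1, 1.
A cycle is odd iff its length is even; p has 1 even-length cycle, so sgn(p) = (−1)^1 and p is odd.

odd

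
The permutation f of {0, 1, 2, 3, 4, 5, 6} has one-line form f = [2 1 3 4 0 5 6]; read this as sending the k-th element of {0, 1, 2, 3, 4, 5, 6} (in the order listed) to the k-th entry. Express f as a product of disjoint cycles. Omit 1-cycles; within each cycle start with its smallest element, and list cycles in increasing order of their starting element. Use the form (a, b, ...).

(0, 2, 3, 4)

Iterating f from 0 gives 0 → 2 → 3 → 4 → 0; that is the 4-cycle (0, 2, 3, 4).
Continuing from each remaining unvisited element yields (0, 2, 3, 4).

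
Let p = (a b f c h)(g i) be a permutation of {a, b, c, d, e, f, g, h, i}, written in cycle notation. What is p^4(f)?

b

f lies in the 5-cycle (a b f c h).
Stepping 4 places around the cycle: f → c → h → a → b.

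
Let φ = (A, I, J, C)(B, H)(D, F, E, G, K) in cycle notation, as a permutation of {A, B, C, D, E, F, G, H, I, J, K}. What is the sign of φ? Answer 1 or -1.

The cycle lengths are 5, 4, 2.
A cycle is odd iff its length is even; φ has 2 even-length cycles, so sgn(φ) = (−1)^2 and φ is even.

1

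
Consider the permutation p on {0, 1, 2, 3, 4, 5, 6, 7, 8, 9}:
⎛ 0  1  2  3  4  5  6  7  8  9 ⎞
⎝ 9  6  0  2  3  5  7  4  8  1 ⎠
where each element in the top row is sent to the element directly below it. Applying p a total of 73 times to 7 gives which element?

4

Tracing 7 → 4 → … returns to 7 after 8 steps, so 7 lies in an 8-cycle (0, 9, 1, 6, 7, 4, 3, 2).
Powers repeat with period 8 on this cycle, and 73 mod 8 = 1, so p^73(7) = p^1(7).
Advancing 1 step from 7: 7 → 4.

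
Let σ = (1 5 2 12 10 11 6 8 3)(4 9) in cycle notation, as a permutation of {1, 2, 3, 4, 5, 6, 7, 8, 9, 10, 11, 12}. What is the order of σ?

18

The disjoint cycles have lengths 9, 2, 1.
The order of σ is the least common multiple of its cycle lengths: lcm(9, 2) = 18.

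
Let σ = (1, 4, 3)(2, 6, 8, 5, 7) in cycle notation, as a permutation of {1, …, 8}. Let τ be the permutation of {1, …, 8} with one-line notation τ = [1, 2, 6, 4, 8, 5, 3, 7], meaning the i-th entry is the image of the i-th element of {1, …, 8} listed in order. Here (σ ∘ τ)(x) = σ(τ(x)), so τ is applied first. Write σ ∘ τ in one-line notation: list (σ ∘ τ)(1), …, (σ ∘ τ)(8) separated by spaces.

Chase each element through τ then σ: 1 → 1 → 4; 2 → 2 → 6; 3 → 6 → 8; 4 → 4 → 3; 5 → 8 → 5; 6 → 5 → 7; 7 → 3 → 1; 8 → 7 → 2.
So σ ∘ τ in one-line form is 4 6 8 3 5 7 1 2.

4 6 8 3 5 7 1 2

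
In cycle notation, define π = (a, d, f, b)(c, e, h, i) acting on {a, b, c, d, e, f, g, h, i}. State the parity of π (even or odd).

The cycle lengths are 4, 4, 1.
A cycle of length ℓ contributes ℓ−1 transpositions, so π is a product of 3 + 3 = 6 transpositions — even.

even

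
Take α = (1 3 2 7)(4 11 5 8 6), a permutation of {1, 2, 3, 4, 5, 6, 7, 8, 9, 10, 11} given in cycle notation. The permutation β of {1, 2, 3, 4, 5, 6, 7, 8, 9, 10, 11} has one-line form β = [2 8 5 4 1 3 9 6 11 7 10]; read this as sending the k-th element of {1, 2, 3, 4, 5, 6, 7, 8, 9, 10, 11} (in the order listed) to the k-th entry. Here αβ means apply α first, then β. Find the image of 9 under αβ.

α(9) = 9, then β(9) = 11; composing gives (αβ)(9) = 11.

11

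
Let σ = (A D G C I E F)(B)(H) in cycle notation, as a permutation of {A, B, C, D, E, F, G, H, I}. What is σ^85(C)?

C lies in the 7-cycle (A D G C I E F).
On a 7-cycle, σ^7 is the identity, so σ^85 = σ^1 there (85 ≡ 1 mod 7).
Stepping 1 place around the cycle: C → I.

I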